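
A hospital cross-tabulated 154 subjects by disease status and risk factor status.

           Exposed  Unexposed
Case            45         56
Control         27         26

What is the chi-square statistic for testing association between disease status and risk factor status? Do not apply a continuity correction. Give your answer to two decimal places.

Row totals: 101, 53. Column totals: 72, 82. Grand total N = 154.
Expected counts (row total × column total / N):
  Case, Exposed: 101×72/154 = 47.221
  Case, Unexposed: 101×82/154 = 53.779
  Control, Exposed: 53×72/154 = 24.779
  Control, Unexposed: 53×82/154 = 28.221
Contributions (O − E)²/E:
  (45 − 47.221)²/47.221 = 0.1045
  (56 − 53.779)²/53.779 = 0.0917
  (27 − 24.779)²/24.779 = 0.1991
  (26 − 28.221)²/28.221 = 0.1748
χ² = 0.1045 + 0.0917 + 0.1991 + 0.1748 = 0.57

0.57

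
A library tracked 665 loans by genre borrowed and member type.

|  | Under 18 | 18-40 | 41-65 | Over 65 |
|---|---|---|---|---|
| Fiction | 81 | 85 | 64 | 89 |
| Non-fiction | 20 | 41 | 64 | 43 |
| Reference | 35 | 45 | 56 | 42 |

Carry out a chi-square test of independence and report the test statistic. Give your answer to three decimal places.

25.127

Row totals: 319, 168, 178. Column totals: 136, 171, 184, 174. Grand total N = 665.
Expected counts (row total × column total / N):
  Fiction, Under 18: 319×136/665 = 65.2391
  Fiction, 18-40: 319×171/665 = 82.0286
  Fiction, 41-65: 319×184/665 = 88.2647
  Fiction, Over 65: 319×174/665 = 83.4677
  Non-fiction, Under 18: 168×136/665 = 34.3579
  Non-fiction, 18-40: 168×171/665 = 43.2000
  Non-fiction, 41-65: 168×184/665 = 46.4842
  Non-fiction, Over 65: 168×174/665 = 43.9579
  Reference, Under 18: 178×136/665 = 36.4030
  Reference, 18-40: 178×171/665 = 45.7714
  Reference, 41-65: 178×184/665 = 49.2511
  Reference, Over 65: 178×174/665 = 46.5744
Contributions (O − E)²/E:
  (81 − 65.2391)²/65.2391 = 3.8076
  (85 − 82.0286)²/82.0286 = 0.1076
  (64 − 88.2647)²/88.2647 = 6.6706
  (89 − 83.4677)²/83.4677 = 0.3667
  (20 − 34.3579)²/34.3579 = 6.0001
  (41 − 43.2000)²/43.2000 = 0.1120
  (64 − 46.4842)²/46.4842 = 6.6002
  (43 − 43.9579)²/43.9579 = 0.0209
  (35 − 36.4030)²/36.4030 = 0.0541
  (45 − 45.7714)²/45.7714 = 0.0130
  (56 − 49.2511)²/49.2511 = 0.9248
  (42 − 46.5744)²/46.5744 = 0.4493
χ² = 3.8076 + 0.1076 + 6.6706 + 0.3667 + 6.0001 + 0.1120 + 6.6002 + 0.0209 + 0.0541 + 0.0130 + 0.9248 + 0.4493 = 25.127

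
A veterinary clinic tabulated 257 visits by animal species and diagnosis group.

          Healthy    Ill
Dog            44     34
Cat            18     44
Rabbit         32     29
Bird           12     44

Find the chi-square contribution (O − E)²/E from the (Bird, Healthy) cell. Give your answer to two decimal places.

Row total (Bird) = 56; column total (Healthy) = 106; N = 257.
Expected count E = 56 × 106 / 257 = 23.097.
Contribution = (O − E)²/E = (12 − 23.097)² / 23.097 = 5.33.

5.33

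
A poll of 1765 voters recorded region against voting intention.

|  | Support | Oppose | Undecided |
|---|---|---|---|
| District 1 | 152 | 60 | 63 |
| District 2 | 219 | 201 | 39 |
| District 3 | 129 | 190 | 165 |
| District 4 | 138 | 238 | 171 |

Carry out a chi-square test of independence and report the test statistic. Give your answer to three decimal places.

Row totals: 275, 459, 484, 547. Column totals: 638, 689, 438. Grand total N = 1765.
Expected counts (row total × column total / N):
  District 1, Support: 275×638/1765 = 99.4051
  District 1, Oppose: 275×689/1765 = 107.3513
  District 1, Undecided: 275×438/1765 = 68.2436
  District 2, Support: 459×638/1765 = 165.9161
  District 2, Oppose: 459×689/1765 = 179.1790
  District 2, Undecided: 459×438/1765 = 113.9048
  District 3, Support: 484×638/1765 = 174.9530
  District 3, Oppose: 484×689/1765 = 188.9382
  District 3, Undecided: 484×438/1765 = 120.1088
  District 4, Support: 547×638/1765 = 197.7258
  District 4, Oppose: 547×689/1765 = 213.5314
  District 4, Undecided: 547×438/1765 = 135.7428
Contributions (O − E)²/E:
  (152 − 99.4051)²/99.4051 = 27.8278
  (60 − 107.3513)²/107.3513 = 20.8861
  (63 − 68.2436)²/68.2436 = 0.4029
  (219 − 165.9161)²/165.9161 = 16.9839
  (201 − 179.1790)²/179.1790 = 2.6574
  (39 − 113.9048)²/113.9048 = 49.2581
  (129 − 174.9530)²/174.9530 = 12.0700
  (190 − 188.9382)²/188.9382 = 0.0060
  (165 − 120.1088)²/120.1088 = 16.7783
  (138 − 197.7258)²/197.7258 = 18.0410
  (238 − 213.5314)²/213.5314 = 2.8039
  (171 − 135.7428)²/135.7428 = 9.1575
χ² = 27.8278 + 20.8861 + 0.4029 + 16.9839 + 2.6574 + 49.2581 + 12.0700 + 0.0060 + 16.7783 + 18.0410 + 2.8039 + 9.1575 = 176.873

176.873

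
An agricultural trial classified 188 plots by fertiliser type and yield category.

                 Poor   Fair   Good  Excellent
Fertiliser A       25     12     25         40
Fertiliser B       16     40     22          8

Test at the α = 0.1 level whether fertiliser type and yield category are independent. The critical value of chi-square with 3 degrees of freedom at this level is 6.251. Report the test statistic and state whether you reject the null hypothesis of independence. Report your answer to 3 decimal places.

37.487; reject H₀

Row totals: 102, 86. Column totals: 41, 52, 47, 48. Grand total N = 188.
Expected counts (row total × column total / N):
  Fertiliser A, Poor: 102×41/188 = 22.2447
  Fertiliser A, Fair: 102×52/188 = 28.2128
  Fertiliser A, Good: 102×47/188 = 25.5000
  Fertiliser A, Excellent: 102×48/188 = 26.0426
  Fertiliser B, Poor: 86×41/188 = 18.7553
  Fertiliser B, Fair: 86×52/188 = 23.7872
  Fertiliser B, Good: 86×47/188 = 21.5000
  Fertiliser B, Excellent: 86×48/188 = 21.9574
Contributions (O − E)²/E:
  (25 − 22.2447)²/22.2447 = 0.3413
  (12 − 28.2128)²/28.2128 = 9.3169
  (25 − 25.5000)²/25.5000 = 0.0098
  (40 − 26.0426)²/26.0426 = 7.4804
  (16 − 18.7553)²/18.7553 = 0.4048
  (40 − 23.7872)²/23.7872 = 11.0503
  (22 − 21.5000)²/21.5000 = 0.0116
  (8 − 21.9574)²/21.9574 = 8.8721
χ² = 0.3413 + 9.3169 + 0.0098 + 7.4804 + 0.4048 + 11.0503 + 0.0116 + 8.8721 = 37.487
df = (2−1)(4−1) = 3. Since 37.487 > 6.251, reject the null hypothesis of independence at α = 0.1.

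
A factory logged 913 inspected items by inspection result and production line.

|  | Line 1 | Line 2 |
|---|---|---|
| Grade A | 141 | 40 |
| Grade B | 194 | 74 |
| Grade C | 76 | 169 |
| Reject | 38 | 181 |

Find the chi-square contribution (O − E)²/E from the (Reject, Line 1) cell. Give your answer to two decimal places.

45.11

Row total (Reject) = 219; column total (Line 1) = 449; N = 913.
Expected count E = 219 × 449 / 913 = 107.7010.
Contribution = (O − E)²/E = (38 − 107.7010)² / 107.7010 = 45.11.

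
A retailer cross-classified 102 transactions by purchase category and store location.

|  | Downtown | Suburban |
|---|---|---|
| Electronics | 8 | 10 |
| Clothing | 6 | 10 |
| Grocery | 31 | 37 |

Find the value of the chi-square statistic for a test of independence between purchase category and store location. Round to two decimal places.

Row totals: 18, 16, 68. Column totals: 45, 57. Grand total N = 102.
Expected counts (row total × column total / N):
  Electronics, Downtown: 18×45/102 = 7.941
  Electronics, Suburban: 18×57/102 = 10.059
  Clothing, Downtown: 16×45/102 = 7.059
  Clothing, Suburban: 16×57/102 = 8.941
  Grocery, Downtown: 68×45/102 = 30.000
  Grocery, Suburban: 68×57/102 = 38.000
Contributions (O − E)²/E:
  (8 − 7.941)²/7.941 = 0.0004
  (10 − 10.059)²/10.059 = 0.0003
  (6 − 7.059)²/7.059 = 0.1589
  (10 − 8.941)²/8.941 = 0.1254
  (31 − 30.000)²/30.000 = 0.0333
  (37 − 38.000)²/38.000 = 0.0263
χ² = 0.0004 + 0.0003 + 0.1589 + 0.1254 + 0.0333 + 0.0263 = 0.34

0.34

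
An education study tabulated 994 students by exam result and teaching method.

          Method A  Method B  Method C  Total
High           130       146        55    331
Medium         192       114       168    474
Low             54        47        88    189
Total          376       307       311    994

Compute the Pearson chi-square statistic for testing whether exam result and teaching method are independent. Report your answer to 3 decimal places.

72.967

Grand total N = 994.
Expected counts (row total × column total / N):
  High, Method A: 331×376/994 = 125.2072
  High, Method B: 331×307/994 = 102.2304
  High, Method C: 331×311/994 = 103.5624
  Medium, Method A: 474×376/994 = 179.2998
  Medium, Method B: 474×307/994 = 146.3964
  Medium, Method C: 474×311/994 = 148.3038
  Low, Method A: 189×376/994 = 71.4930
  Low, Method B: 189×307/994 = 58.3732
  Low, Method C: 189×311/994 = 59.1338
Contributions (O − E)²/E:
  (130 − 125.2072)²/125.2072 = 0.1835
  (146 − 102.2304)²/102.2304 = 18.7398
  (55 − 103.5624)²/103.5624 = 22.7718
  (192 − 179.2998)²/179.2998 = 0.8996
  (114 − 146.3964)²/146.3964 = 7.1691
  (168 − 148.3038)²/148.3038 = 2.6158
  (54 − 71.4930)²/71.4930 = 4.2802
  (47 − 58.3732)²/58.3732 = 2.2159
  (88 − 59.1338)²/59.1338 = 14.0911
χ² = 0.1835 + 18.7398 + 22.7718 + 0.8996 + 7.1691 + 2.6158 + 4.2802 + 2.2159 + 14.0911 = 72.967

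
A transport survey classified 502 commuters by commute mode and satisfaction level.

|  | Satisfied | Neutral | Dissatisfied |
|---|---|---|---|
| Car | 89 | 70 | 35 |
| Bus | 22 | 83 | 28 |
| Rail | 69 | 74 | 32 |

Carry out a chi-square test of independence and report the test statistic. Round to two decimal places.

32.93

Row totals: 194, 133, 175. Column totals: 180, 227, 95. Grand total N = 502.
Expected counts (row total × column total / N):
  Car, Satisfied: 194×180/502 = 69.562
  Car, Neutral: 194×227/502 = 87.725
  Car, Dissatisfied: 194×95/502 = 36.713
  Bus, Satisfied: 133×180/502 = 47.689
  Bus, Neutral: 133×227/502 = 60.141
  Bus, Dissatisfied: 133×95/502 = 25.169
  Rail, Satisfied: 175×180/502 = 62.749
  Rail, Neutral: 175×227/502 = 79.133
  Rail, Dissatisfied: 175×95/502 = 33.118
Contributions (O − E)²/E:
  (89 − 69.562)²/69.562 = 5.4316
  (70 − 87.725)²/87.725 = 3.5814
  (35 − 36.713)²/36.713 = 0.0799
  (22 − 47.689)²/47.689 = 13.8381
  (83 − 60.141)²/60.141 = 8.6885
  (28 − 25.169)²/25.169 = 0.3184
  (69 − 62.749)²/62.749 = 0.6227
  (74 − 79.133)²/79.133 = 0.3330
  (32 − 33.118)²/33.118 = 0.0377
χ² = 5.4316 + 3.5814 + 0.0799 + 13.8381 + 8.6885 + 0.3184 + 0.6227 + 0.3330 + 0.0377 = 32.93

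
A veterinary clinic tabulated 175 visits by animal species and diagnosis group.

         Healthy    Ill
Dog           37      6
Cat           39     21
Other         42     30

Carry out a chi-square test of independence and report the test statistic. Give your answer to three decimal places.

Row totals: 43, 60, 72. Column totals: 118, 57. Grand total N = 175.
Expected counts (row total × column total / N):
  Dog, Healthy: 43×118/175 = 28.9943
  Dog, Ill: 43×57/175 = 14.0057
  Cat, Healthy: 60×118/175 = 40.4571
  Cat, Ill: 60×57/175 = 19.5429
  Other, Healthy: 72×118/175 = 48.5486
  Other, Ill: 72×57/175 = 23.4514
Contributions (O − E)²/E:
  (37 − 28.9943)²/28.9943 = 2.2105
  (6 − 14.0057)²/14.0057 = 4.5761
  (39 − 40.4571)²/40.4571 = 0.0525
  (21 − 19.5429)²/19.5429 = 0.1086
  (42 − 48.5486)²/48.5486 = 0.8833
  (30 − 23.4514)²/23.4514 = 1.8286
χ² = 2.2105 + 4.5761 + 0.0525 + 0.1086 + 0.8833 + 1.8286 = 9.660

9.660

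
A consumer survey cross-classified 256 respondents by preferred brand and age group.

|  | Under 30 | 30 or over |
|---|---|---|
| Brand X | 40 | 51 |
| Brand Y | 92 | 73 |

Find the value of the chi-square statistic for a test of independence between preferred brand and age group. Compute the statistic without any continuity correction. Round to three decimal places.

Row totals: 91, 165. Column totals: 132, 124. Grand total N = 256.
Expected counts (row total × column total / N):
  Brand X, Under 30: 91×132/256 = 46.9219
  Brand X, 30 or over: 91×124/256 = 44.0781
  Brand Y, Under 30: 165×132/256 = 85.0781
  Brand Y, 30 or over: 165×124/256 = 79.9219
Contributions (O − E)²/E:
  (40 − 46.9219)²/46.9219 = 1.0211
  (51 − 44.0781)²/44.0781 = 1.0870
  (92 − 85.0781)²/85.0781 = 0.5632
  (73 − 79.9219)²/79.9219 = 0.5995
χ² = 1.0211 + 1.0870 + 0.5632 + 0.5995 = 3.271

3.271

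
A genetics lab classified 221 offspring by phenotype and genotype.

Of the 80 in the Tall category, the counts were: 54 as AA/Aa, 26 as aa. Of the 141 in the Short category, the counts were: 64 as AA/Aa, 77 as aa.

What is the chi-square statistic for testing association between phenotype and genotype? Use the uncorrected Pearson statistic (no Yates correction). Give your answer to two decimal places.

Row totals: 80, 141. Column totals: 118, 103. Grand total N = 221.
Expected counts (row total × column total / N):
  Tall, AA/Aa: 80×118/221 = 42.715
  Tall, aa: 80×103/221 = 37.285
  Short, AA/Aa: 141×118/221 = 75.285
  Short, aa: 141×103/221 = 65.715
Contributions (O − E)²/E:
  (54 − 42.715)²/42.715 = 2.9814
  (26 − 37.285)²/37.285 = 3.4156
  (64 − 75.285)²/75.285 = 1.6916
  (77 − 65.715)²/65.715 = 1.9379
χ² = 2.9814 + 3.4156 + 1.6916 + 1.9379 = 10.03

10.03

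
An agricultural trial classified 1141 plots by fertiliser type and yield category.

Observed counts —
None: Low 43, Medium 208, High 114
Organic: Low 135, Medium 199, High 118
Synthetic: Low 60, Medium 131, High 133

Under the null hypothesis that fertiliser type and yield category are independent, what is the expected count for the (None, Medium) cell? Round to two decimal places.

172.10

Row total (None) = 365; column total (Medium) = 538; grand total N = 1141.
Expected count = (row total × column total) / N = 365 × 538 / 1141 = 172.10.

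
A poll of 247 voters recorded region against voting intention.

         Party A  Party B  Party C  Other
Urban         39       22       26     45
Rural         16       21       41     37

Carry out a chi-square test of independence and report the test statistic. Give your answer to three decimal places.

12.670

Row totals: 132, 115. Column totals: 55, 43, 67, 82. Grand total N = 247.
Expected counts (row total × column total / N):
  Urban, Party A: 132×55/247 = 29.3927
  Urban, Party B: 132×43/247 = 22.9798
  Urban, Party C: 132×67/247 = 35.8057
  Urban, Other: 132×82/247 = 43.8219
  Rural, Party A: 115×55/247 = 25.6073
  Rural, Party B: 115×43/247 = 20.0202
  Rural, Party C: 115×67/247 = 31.1943
  Rural, Other: 115×82/247 = 38.1781
Contributions (O − E)²/E:
  (39 − 29.3927)²/29.3927 = 3.1402
  (22 − 22.9798)²/22.9798 = 0.0418
  (26 − 35.8057)²/35.8057 = 2.6854
  (45 − 43.8219)²/43.8219 = 0.0317
  (16 − 25.6073)²/25.6073 = 3.6044
  (21 − 20.0202)²/20.0202 = 0.0480
  (41 − 31.1943)²/31.1943 = 3.0824
  (37 − 38.1781)²/38.1781 = 0.0364
χ² = 3.1402 + 0.0418 + 2.6854 + 0.0317 + 3.6044 + 0.0480 + 3.0824 + 0.0364 = 12.670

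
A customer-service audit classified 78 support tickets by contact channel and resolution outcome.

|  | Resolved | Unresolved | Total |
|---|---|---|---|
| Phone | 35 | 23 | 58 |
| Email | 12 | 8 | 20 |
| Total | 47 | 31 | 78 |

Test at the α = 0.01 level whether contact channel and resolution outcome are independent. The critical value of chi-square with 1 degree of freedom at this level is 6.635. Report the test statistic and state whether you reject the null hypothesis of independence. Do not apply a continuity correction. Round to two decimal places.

Grand total N = 78.
Expected counts (row total × column total / N):
  Phone, Resolved: 58×47/78 = 34.949
  Phone, Unresolved: 58×31/78 = 23.051
  Email, Resolved: 20×47/78 = 12.051
  Email, Unresolved: 20×31/78 = 7.949
Contributions (O − E)²/E:
  (35 − 34.949)²/34.949 = 0.0001
  (23 − 23.051)²/23.051 = 0.0001
  (12 − 12.051)²/12.051 = 0.0002
  (8 − 7.949)²/7.949 = 0.0003
χ² = 0.0001 + 0.0001 + 0.0002 + 0.0003 = 0.00
df = (2−1)(2−1) = 1. Since 0.00 < 6.635, fail to reject the null hypothesis of independence at α = 0.01.

0.00; fail to reject H₀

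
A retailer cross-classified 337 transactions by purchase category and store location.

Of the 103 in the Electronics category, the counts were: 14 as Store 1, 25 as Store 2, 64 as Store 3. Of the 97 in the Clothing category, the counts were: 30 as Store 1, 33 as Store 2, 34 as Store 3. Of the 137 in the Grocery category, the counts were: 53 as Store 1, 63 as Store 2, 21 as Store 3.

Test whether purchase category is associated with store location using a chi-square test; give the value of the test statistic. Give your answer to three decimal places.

57.419

Row totals: 103, 97, 137. Column totals: 97, 121, 119. Grand total N = 337.
Expected counts (row total × column total / N):
  Electronics, Store 1: 103×97/337 = 29.6469
  Electronics, Store 2: 103×121/337 = 36.9822
  Electronics, Store 3: 103×119/337 = 36.3709
  Clothing, Store 1: 97×97/337 = 27.9199
  Clothing, Store 2: 97×121/337 = 34.8279
  Clothing, Store 3: 97×119/337 = 34.2522
  Grocery, Store 1: 137×97/337 = 39.4332
  Grocery, Store 2: 137×121/337 = 49.1899
  Grocery, Store 3: 137×119/337 = 48.3769
Contributions (O − E)²/E:
  (14 − 29.6469)²/29.6469 = 8.2580
  (25 − 36.9822)²/36.9822 = 3.8822
  (64 − 36.3709)²/36.3709 = 20.9884
  (30 − 27.9199)²/27.9199 = 0.1550
  (33 − 34.8279)²/34.8279 = 0.0959
  (34 − 34.2522)²/34.2522 = 0.0019
  (53 − 39.4332)²/39.4332 = 4.6676
  (63 − 49.1899)²/49.1899 = 3.8772
  (21 − 48.3769)²/48.3769 = 15.4928
χ² = 8.2580 + 3.8822 + 20.9884 + 0.1550 + 0.0959 + 0.0019 + 4.6676 + 3.8772 + 15.4928 = 57.419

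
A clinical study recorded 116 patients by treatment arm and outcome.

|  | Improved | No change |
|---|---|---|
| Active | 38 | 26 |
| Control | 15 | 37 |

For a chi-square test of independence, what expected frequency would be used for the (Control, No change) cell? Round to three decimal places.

28.241

Row total (Control) = 52; column total (No change) = 63; grand total N = 116.
Expected count = (row total × column total) / N = 52 × 63 / 116 = 28.241.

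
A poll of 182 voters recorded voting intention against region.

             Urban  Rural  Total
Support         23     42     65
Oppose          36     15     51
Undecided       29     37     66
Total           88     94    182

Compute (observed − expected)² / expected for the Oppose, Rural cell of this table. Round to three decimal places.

Row total (Oppose) = 51; column total (Rural) = 94; N = 182.
Expected count E = 51 × 94 / 182 = 26.34066.
Contribution = (O − E)²/E = (15 − 26.34066)² / 26.34066 = 4.883.

4.883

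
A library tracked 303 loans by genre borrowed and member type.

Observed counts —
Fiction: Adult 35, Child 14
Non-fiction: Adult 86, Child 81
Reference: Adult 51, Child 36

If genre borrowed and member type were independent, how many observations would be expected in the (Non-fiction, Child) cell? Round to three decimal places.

72.201

Row total (Non-fiction) = 167; column total (Child) = 131; grand total N = 303.
Expected count = (row total × column total) / N = 167 × 131 / 303 = 72.201.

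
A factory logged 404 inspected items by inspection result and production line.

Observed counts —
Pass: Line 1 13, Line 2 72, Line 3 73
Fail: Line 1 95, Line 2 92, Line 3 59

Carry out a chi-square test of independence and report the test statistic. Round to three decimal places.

Row totals: 158, 246. Column totals: 108, 164, 132. Grand total N = 404.
Expected counts (row total × column total / N):
  Pass, Line 1: 158×108/404 = 42.2376
  Pass, Line 2: 158×164/404 = 64.1386
  Pass, Line 3: 158×132/404 = 51.6238
  Fail, Line 1: 246×108/404 = 65.7624
  Fail, Line 2: 246×164/404 = 99.8614
  Fail, Line 3: 246×132/404 = 80.3762
Contributions (O − E)²/E:
  (13 − 42.2376)²/42.2376 = 20.2388
  (72 − 64.1386)²/64.1386 = 0.9636
  (73 − 51.6238)²/51.6238 = 8.8514
  (95 − 65.7624)²/65.7624 = 12.9989
  (92 − 99.8614)²/99.8614 = 0.6189
  (59 − 80.3762)²/80.3762 = 5.6850
χ² = 20.2388 + 0.9636 + 8.8514 + 12.9989 + 0.6189 + 5.6850 = 49.357

49.357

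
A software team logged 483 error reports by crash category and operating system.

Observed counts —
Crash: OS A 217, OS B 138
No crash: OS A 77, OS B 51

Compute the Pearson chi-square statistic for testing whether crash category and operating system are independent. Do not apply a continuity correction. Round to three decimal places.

0.037

Row totals: 355, 128. Column totals: 294, 189. Grand total N = 483.
Expected counts (row total × column total / N):
  Crash, OS A: 355×294/483 = 216.0870
  Crash, OS B: 355×189/483 = 138.9130
  No crash, OS A: 128×294/483 = 77.9130
  No crash, OS B: 128×189/483 = 50.0870
Contributions (O − E)²/E:
  (217 − 216.0870)²/216.0870 = 0.0039
  (138 − 138.9130)²/138.9130 = 0.0060
  (77 − 77.9130)²/77.9130 = 0.0107
  (51 − 50.0870)²/50.0870 = 0.0166
χ² = 0.0039 + 0.0060 + 0.0107 + 0.0166 = 0.037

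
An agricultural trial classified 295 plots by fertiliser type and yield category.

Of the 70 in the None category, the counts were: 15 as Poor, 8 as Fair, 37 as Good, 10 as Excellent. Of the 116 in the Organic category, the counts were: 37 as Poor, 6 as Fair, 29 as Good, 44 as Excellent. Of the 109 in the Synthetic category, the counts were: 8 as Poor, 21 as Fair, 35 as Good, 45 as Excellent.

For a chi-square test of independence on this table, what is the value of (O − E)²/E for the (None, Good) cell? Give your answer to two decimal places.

Row total (None) = 70; column total (Good) = 101; N = 295.
Expected count E = 70 × 101 / 295 = 23.966.
Contribution = (O − E)²/E = (37 − 23.966)² / 23.966 = 7.09.

7.09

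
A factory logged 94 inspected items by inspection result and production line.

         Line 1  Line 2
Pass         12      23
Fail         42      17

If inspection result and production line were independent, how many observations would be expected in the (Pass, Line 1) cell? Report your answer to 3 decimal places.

20.106

Row total (Pass) = 35; column total (Line 1) = 54; grand total N = 94.
Expected count = (row total × column total) / N = 35 × 54 / 94 = 20.106.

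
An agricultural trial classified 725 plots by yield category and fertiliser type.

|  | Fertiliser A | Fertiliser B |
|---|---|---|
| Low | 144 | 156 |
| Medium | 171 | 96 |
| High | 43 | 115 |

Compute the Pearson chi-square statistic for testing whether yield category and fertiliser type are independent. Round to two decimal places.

54.25

Row totals: 300, 267, 158. Column totals: 358, 367. Grand total N = 725.
Expected counts (row total × column total / N):
  Low, Fertiliser A: 300×358/725 = 148.138
  Low, Fertiliser B: 300×367/725 = 151.862
  Medium, Fertiliser A: 267×358/725 = 131.843
  Medium, Fertiliser B: 267×367/725 = 135.157
  High, Fertiliser A: 158×358/725 = 78.019
  High, Fertiliser B: 158×367/725 = 79.981
Contributions (O − E)²/E:
  (144 − 148.138)²/148.138 = 0.1156
  (156 − 151.862)²/151.862 = 0.1128
  (171 − 131.843)²/131.843 = 11.6295
  (96 − 135.157)²/135.157 = 11.3444
  (43 − 78.019)²/78.019 = 15.7184
  (115 − 79.981)²/79.981 = 15.3328
χ² = 0.1156 + 0.1128 + 11.6295 + 11.3444 + 15.7184 + 15.3328 = 54.25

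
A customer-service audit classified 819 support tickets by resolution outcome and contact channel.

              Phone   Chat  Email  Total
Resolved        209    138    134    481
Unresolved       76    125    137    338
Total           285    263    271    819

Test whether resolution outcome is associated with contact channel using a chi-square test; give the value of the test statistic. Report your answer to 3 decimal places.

38.962

Grand total N = 819.
Expected counts (row total × column total / N):
  Resolved, Phone: 481×285/819 = 167.38095
  Resolved, Chat: 481×263/819 = 154.46032
  Resolved, Email: 481×271/819 = 159.15873
  Unresolved, Phone: 338×285/819 = 117.61905
  Unresolved, Chat: 338×263/819 = 108.53968
  Unresolved, Email: 338×271/819 = 111.84127
Contributions (O − E)²/E:
  (209 − 167.38095)²/167.38095 = 10.3485
  (138 − 154.46032)²/154.46032 = 1.7541
  (134 − 159.15873)²/159.15873 = 3.9769
  (76 − 117.61905)²/117.61905 = 14.7267
  (125 − 108.53968)²/108.53968 = 2.4962
  (137 − 111.84127)²/111.84127 = 5.6595
χ² = 10.3485 + 1.7541 + 3.9769 + 14.7267 + 2.4962 + 5.6595 = 38.962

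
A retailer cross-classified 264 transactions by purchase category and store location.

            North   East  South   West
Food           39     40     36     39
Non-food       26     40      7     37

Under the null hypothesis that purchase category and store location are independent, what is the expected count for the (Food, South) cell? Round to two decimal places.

Row total (Food) = 154; column total (South) = 43; grand total N = 264.
Expected count = (row total × column total) / N = 154 × 43 / 264 = 25.08.

25.08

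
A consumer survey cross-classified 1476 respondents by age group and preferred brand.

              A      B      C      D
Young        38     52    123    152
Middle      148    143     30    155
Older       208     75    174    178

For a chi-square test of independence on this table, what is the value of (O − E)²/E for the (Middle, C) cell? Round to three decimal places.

Row total (Middle) = 476; column total (C) = 327; N = 1476.
Expected count E = 476 × 327 / 1476 = 105.4553.
Contribution = (O − E)²/E = (30 − 105.4553)² / 105.4553 = 53.990.

53.990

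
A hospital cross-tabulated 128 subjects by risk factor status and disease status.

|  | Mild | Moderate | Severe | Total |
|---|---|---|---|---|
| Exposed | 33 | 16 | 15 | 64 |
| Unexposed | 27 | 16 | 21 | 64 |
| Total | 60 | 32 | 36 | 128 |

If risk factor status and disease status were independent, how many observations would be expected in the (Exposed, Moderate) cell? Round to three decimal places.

Row total (Exposed) = 64; column total (Moderate) = 32; grand total N = 128.
Expected count = (row total × column total) / N = 64 × 32 / 128 = 16.000.

16.000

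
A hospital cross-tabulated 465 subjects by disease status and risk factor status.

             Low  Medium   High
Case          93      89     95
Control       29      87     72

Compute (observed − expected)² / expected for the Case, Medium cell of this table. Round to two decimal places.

Row total (Case) = 277; column total (Medium) = 176; N = 465.
Expected count E = 277 × 176 / 465 = 104.843.
Contribution = (O − E)²/E = (89 − 104.843)² / 104.843 = 2.39.

2.39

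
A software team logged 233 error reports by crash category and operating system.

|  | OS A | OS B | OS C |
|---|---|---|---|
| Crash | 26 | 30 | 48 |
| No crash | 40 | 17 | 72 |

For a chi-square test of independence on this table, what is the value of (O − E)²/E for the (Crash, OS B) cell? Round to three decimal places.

3.880

Row total (Crash) = 104; column total (OS B) = 47; N = 233.
Expected count E = 104 × 47 / 233 = 20.9785.
Contribution = (O − E)²/E = (30 − 20.9785)² / 20.9785 = 3.880.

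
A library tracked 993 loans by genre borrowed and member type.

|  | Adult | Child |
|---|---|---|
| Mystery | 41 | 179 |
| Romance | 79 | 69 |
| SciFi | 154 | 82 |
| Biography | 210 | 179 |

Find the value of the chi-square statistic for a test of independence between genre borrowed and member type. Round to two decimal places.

111.12

Row totals: 220, 148, 236, 389. Column totals: 484, 509. Grand total N = 993.
Expected counts (row total × column total / N):
  Mystery, Adult: 220×484/993 = 107.231
  Mystery, Child: 220×509/993 = 112.769
  Romance, Adult: 148×484/993 = 72.137
  Romance, Child: 148×509/993 = 75.863
  SciFi, Adult: 236×484/993 = 115.029
  SciFi, Child: 236×509/993 = 120.971
  Biography, Adult: 389×484/993 = 189.603
  Biography, Child: 389×509/993 = 199.397
Contributions (O − E)²/E:
  (41 − 107.231)²/107.231 = 40.9074
  (179 − 112.769)²/112.769 = 38.8985
  (79 − 72.137)²/72.137 = 0.6529
  (69 − 75.863)²/75.863 = 0.6209
  (154 − 115.029)²/115.029 = 13.2031
  (82 − 120.971)²/120.971 = 12.5546
  (210 − 189.603)²/189.603 = 2.1943
  (179 − 199.397)²/199.397 = 2.0865
χ² = 40.9074 + 38.8985 + 0.6529 + 0.6209 + 13.2031 + 12.5546 + 2.1943 + 2.0865 = 111.12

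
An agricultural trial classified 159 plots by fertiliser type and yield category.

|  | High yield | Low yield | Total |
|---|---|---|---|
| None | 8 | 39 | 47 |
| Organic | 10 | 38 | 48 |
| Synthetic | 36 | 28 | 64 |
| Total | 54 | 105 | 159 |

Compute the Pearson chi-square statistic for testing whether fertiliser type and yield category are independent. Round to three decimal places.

Grand total N = 159.
Expected counts (row total × column total / N):
  None, High yield: 47×54/159 = 15.96226
  None, Low yield: 47×105/159 = 31.03774
  Organic, High yield: 48×54/159 = 16.30189
  Organic, Low yield: 48×105/159 = 31.69811
  Synthetic, High yield: 64×54/159 = 21.73585
  Synthetic, Low yield: 64×105/159 = 42.26415
Contributions (O − E)²/E:
  (8 − 15.96226)²/15.96226 = 3.9717
  (39 − 31.03774)²/31.03774 = 2.0426
  (10 − 16.30189)²/16.30189 = 2.4361
  (38 − 31.69811)²/31.69811 = 1.2529
  (36 − 21.73585)²/21.73585 = 9.3608
  (28 − 42.26415)²/42.26415 = 4.8142
χ² = 3.9717 + 2.0426 + 2.4361 + 1.2529 + 9.3608 + 4.8142 = 23.878

23.878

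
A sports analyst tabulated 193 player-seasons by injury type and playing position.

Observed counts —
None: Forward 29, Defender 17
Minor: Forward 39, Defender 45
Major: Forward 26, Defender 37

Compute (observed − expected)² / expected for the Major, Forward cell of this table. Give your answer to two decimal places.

Row total (Major) = 63; column total (Forward) = 94; N = 193.
Expected count E = 63 × 94 / 193 = 30.684.
Contribution = (O − E)²/E = (26 − 30.684)² / 30.684 = 0.72.

0.72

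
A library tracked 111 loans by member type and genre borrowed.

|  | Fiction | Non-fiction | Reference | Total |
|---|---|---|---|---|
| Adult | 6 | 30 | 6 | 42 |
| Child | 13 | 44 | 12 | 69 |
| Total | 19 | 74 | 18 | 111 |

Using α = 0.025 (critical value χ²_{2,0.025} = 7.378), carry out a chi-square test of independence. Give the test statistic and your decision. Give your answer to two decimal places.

Grand total N = 111.
Expected counts (row total × column total / N):
  Adult, Fiction: 42×19/111 = 7.189
  Adult, Non-fiction: 42×74/111 = 28.000
  Adult, Reference: 42×18/111 = 6.811
  Child, Fiction: 69×19/111 = 11.811
  Child, Non-fiction: 69×74/111 = 46.000
  Child, Reference: 69×18/111 = 11.189
Contributions (O − E)²/E:
  (6 − 7.189)²/7.189 = 0.1967
  (30 − 28.000)²/28.000 = 0.1429
  (6 − 6.811)²/6.811 = 0.0966
  (13 − 11.811)²/11.811 = 0.1197
  (44 − 46.000)²/46.000 = 0.0870
  (12 − 11.189)²/11.189 = 0.0588
χ² = 0.1967 + 0.1429 + 0.0966 + 0.1197 + 0.0870 + 0.0588 = 0.70
df = (2−1)(3−1) = 2. Since 0.70 < 7.378, fail to reject the null hypothesis of independence at α = 0.025.

0.70; fail to reject H₀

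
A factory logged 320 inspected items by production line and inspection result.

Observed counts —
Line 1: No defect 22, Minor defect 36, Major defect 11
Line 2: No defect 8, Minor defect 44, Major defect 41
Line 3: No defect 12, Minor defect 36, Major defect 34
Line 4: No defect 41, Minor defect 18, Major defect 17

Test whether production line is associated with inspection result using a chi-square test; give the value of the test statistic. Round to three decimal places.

61.450

Row totals: 69, 93, 82, 76. Column totals: 83, 134, 103. Grand total N = 320.
Expected counts (row total × column total / N):
  Line 1, No defect: 69×83/320 = 17.8969
  Line 1, Minor defect: 69×134/320 = 28.8938
  Line 1, Major defect: 69×103/320 = 22.2094
  Line 2, No defect: 93×83/320 = 24.1219
  Line 2, Minor defect: 93×134/320 = 38.9438
  Line 2, Major defect: 93×103/320 = 29.9344
  Line 3, No defect: 82×83/320 = 21.2688
  Line 3, Minor defect: 82×134/320 = 34.3375
  Line 3, Major defect: 82×103/320 = 26.3938
  Line 4, No defect: 76×83/320 = 19.7125
  Line 4, Minor defect: 76×134/320 = 31.8250
  Line 4, Major defect: 76×103/320 = 24.4625
Contributions (O − E)²/E:
  (22 − 17.8969)²/17.8969 = 0.9407
  (36 − 28.8938)²/28.8938 = 1.7477
  (11 − 22.2094)²/22.2094 = 5.6575
  (8 − 24.1219)²/24.1219 = 10.7751
  (44 − 38.9438)²/38.9438 = 0.6565
  (41 − 29.9344)²/29.9344 = 4.0905
  (12 − 21.2688)²/21.2688 = 4.0393
  (36 − 34.3375)²/34.3375 = 0.0805
  (34 − 26.3938)²/26.3938 = 2.1920
  (41 − 19.7125)²/19.7125 = 22.9883
  (18 − 31.8250)²/31.8250 = 6.0057
  (17 − 24.4625)²/24.4625 = 2.2765
χ² = 0.9407 + 1.7477 + 5.6575 + 10.7751 + 0.6565 + 4.0905 + 4.0393 + 0.0805 + 2.1920 + 22.9883 + 6.0057 + 2.2765 = 61.450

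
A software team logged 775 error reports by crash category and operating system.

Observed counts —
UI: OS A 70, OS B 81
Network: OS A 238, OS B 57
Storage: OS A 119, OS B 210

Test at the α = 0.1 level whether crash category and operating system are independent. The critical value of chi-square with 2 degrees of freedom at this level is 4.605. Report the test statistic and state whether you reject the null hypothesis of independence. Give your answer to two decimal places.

Row totals: 151, 295, 329. Column totals: 427, 348. Grand total N = 775.
Expected counts (row total × column total / N):
  UI, OS A: 151×427/775 = 83.196
  UI, OS B: 151×348/775 = 67.804
  Network, OS A: 295×427/775 = 162.535
  Network, OS B: 295×348/775 = 132.465
  Storage, OS A: 329×427/775 = 181.268
  Storage, OS B: 329×348/775 = 147.732
Contributions (O − E)²/E:
  (70 − 83.196)²/83.196 = 2.0931
  (81 − 67.804)²/67.804 = 2.5682
  (238 − 162.535)²/162.535 = 35.0384
  (57 − 132.465)²/132.465 = 42.9922
  (119 − 181.268)²/181.268 = 21.3899
  (210 − 147.732)²/147.732 = 26.2455
χ² = 2.0931 + 2.5682 + 35.0384 + 42.9922 + 21.3899 + 26.2455 = 130.33
df = (3−1)(2−1) = 2. Since 130.33 > 4.605, reject the null hypothesis of independence at α = 0.1.

130.33; reject H₀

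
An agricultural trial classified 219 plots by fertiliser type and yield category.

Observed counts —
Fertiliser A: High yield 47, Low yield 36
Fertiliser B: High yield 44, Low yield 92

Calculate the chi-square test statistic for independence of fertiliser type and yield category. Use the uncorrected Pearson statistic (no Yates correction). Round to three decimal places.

12.505

Row totals: 83, 136. Column totals: 91, 128. Grand total N = 219.
Expected counts (row total × column total / N):
  Fertiliser A, High yield: 83×91/219 = 34.4886
  Fertiliser A, Low yield: 83×128/219 = 48.5114
  Fertiliser B, High yield: 136×91/219 = 56.5114
  Fertiliser B, Low yield: 136×128/219 = 79.4886
Contributions (O − E)²/E:
  (47 − 34.4886)²/34.4886 = 4.5387
  (36 − 48.5114)²/48.5114 = 3.2268
  (44 − 56.5114)²/56.5114 = 2.7700
  (92 − 79.4886)²/79.4886 = 1.9693
χ² = 4.5387 + 3.2268 + 2.7700 + 1.9693 = 12.505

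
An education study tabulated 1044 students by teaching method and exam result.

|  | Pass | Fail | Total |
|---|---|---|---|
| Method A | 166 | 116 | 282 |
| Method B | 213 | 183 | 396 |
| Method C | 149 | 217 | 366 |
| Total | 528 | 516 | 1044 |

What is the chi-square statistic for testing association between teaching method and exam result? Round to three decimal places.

23.637

Grand total N = 1044.
Expected counts (row total × column total / N):
  Method A, Pass: 282×528/1044 = 142.6207
  Method A, Fail: 282×516/1044 = 139.3793
  Method B, Pass: 396×528/1044 = 200.2759
  Method B, Fail: 396×516/1044 = 195.7241
  Method C, Pass: 366×528/1044 = 185.1034
  Method C, Fail: 366×516/1044 = 180.8966
Contributions (O − E)²/E:
  (166 − 142.6207)²/142.6207 = 3.8325
  (116 − 139.3793)²/139.3793 = 3.9216
  (213 − 200.2759)²/200.2759 = 0.8084
  (183 − 195.7241)²/195.7241 = 0.8272
  (149 − 185.1034)²/185.1034 = 7.0418
  (217 − 180.8966)²/180.8966 = 7.2055
χ² = 3.8325 + 3.9216 + 0.8084 + 0.8272 + 7.0418 + 7.2055 = 23.637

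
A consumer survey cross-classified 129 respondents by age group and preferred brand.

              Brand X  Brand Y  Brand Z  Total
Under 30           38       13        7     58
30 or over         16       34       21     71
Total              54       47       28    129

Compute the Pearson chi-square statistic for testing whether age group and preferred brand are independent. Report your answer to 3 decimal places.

24.282

Grand total N = 129.
Expected counts (row total × column total / N):
  Under 30, Brand X: 58×54/129 = 24.2791
  Under 30, Brand Y: 58×47/129 = 21.1318
  Under 30, Brand Z: 58×28/129 = 12.5891
  30 or over, Brand X: 71×54/129 = 29.7209
  30 or over, Brand Y: 71×47/129 = 25.8682
  30 or over, Brand Z: 71×28/129 = 15.4109
Contributions (O − E)²/E:
  (38 − 24.2791)²/24.2791 = 7.7541
  (13 − 21.1318)²/21.1318 = 3.1292
  (7 − 12.5891)²/12.5891 = 2.4814
  (16 − 29.7209)²/29.7209 = 6.3344
  (34 − 25.8682)²/25.8682 = 2.5563
  (21 − 15.4109)²/15.4109 = 2.0270
χ² = 7.7541 + 3.1292 + 2.4814 + 6.3344 + 2.5563 + 2.0270 = 24.282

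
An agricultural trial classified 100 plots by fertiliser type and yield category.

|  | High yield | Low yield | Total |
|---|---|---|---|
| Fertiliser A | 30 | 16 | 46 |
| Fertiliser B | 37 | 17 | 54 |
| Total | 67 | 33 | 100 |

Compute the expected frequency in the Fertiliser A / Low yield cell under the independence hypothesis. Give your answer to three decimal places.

Row total (Fertiliser A) = 46; column total (Low yield) = 33; grand total N = 100.
Expected count = (row total × column total) / N = 46 × 33 / 100 = 15.180.

15.180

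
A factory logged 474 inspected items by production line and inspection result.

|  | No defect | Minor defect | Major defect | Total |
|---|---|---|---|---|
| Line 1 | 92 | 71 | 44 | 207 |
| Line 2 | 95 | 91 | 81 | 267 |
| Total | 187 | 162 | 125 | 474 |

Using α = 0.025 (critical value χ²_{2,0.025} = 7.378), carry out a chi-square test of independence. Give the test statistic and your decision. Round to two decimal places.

5.97; fail to reject H₀

Grand total N = 474.
Expected counts (row total × column total / N):
  Line 1, No defect: 207×187/474 = 81.665
  Line 1, Minor defect: 207×162/474 = 70.747
  Line 1, Major defect: 207×125/474 = 54.589
  Line 2, No defect: 267×187/474 = 105.335
  Line 2, Minor defect: 267×162/474 = 91.253
  Line 2, Major defect: 267×125/474 = 70.411
Contributions (O − E)²/E:
  (92 − 81.665)²/81.665 = 1.3079
  (71 − 70.747)²/70.747 = 0.0009
  (44 − 54.589)²/54.589 = 2.0540
  (95 − 105.335)²/105.335 = 1.0140
  (91 − 91.253)²/91.253 = 0.0007
  (81 − 70.411)²/70.411 = 1.5925
χ² = 1.3079 + 0.0009 + 2.0540 + 1.0140 + 0.0007 + 1.5925 = 5.97
df = (2−1)(3−1) = 2. Since 5.97 < 7.378, fail to reject the null hypothesis of independence at α = 0.025.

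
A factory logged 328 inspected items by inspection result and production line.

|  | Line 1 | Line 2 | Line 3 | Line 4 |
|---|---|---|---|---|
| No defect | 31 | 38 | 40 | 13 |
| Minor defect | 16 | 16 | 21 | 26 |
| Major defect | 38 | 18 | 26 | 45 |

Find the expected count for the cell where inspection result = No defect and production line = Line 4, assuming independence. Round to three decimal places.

Row total (No defect) = 122; column total (Line 4) = 84; grand total N = 328.
Expected count = (row total × column total) / N = 122 × 84 / 328 = 31.244.

31.244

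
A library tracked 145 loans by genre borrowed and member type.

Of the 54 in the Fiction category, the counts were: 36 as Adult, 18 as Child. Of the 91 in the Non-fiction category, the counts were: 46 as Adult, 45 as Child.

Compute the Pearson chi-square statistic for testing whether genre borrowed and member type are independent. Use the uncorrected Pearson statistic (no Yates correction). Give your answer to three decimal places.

Row totals: 54, 91. Column totals: 82, 63. Grand total N = 145.
Expected counts (row total × column total / N):
  Fiction, Adult: 54×82/145 = 30.5379
  Fiction, Child: 54×63/145 = 23.4621
  Non-fiction, Adult: 91×82/145 = 51.4621
  Non-fiction, Child: 91×63/145 = 39.5379
Contributions (O − E)²/E:
  (36 − 30.5379)²/30.5379 = 0.9770
  (18 − 23.4621)²/23.4621 = 1.2716
  (46 − 51.4621)²/51.4621 = 0.5797
  (45 − 39.5379)²/39.5379 = 0.7546
χ² = 0.9770 + 1.2716 + 0.5797 + 0.7546 = 3.583

3.583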